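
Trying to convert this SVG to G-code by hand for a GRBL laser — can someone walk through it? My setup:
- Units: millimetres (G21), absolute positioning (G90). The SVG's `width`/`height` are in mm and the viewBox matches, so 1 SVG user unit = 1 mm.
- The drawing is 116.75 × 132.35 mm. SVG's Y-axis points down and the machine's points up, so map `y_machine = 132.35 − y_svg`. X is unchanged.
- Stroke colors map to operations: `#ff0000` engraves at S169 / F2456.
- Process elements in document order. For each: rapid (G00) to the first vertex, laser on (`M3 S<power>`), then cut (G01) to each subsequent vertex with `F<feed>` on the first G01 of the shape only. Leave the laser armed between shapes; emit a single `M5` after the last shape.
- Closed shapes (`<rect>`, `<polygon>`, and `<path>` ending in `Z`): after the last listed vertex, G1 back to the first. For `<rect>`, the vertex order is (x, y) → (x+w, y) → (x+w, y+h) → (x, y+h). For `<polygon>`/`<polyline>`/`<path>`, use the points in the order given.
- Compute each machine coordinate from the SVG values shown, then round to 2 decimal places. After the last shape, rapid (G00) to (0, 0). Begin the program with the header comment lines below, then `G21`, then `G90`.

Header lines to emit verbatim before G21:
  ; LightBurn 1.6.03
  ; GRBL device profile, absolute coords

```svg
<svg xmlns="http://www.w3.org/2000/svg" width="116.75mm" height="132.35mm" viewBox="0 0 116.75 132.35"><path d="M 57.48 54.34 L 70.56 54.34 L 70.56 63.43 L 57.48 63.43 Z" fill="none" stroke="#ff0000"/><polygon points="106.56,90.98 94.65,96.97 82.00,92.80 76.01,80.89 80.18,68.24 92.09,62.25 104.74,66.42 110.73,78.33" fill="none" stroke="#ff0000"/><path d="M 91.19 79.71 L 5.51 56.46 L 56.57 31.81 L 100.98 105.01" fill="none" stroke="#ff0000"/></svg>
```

; LightBurn 1.6.03
; GRBL device profile, absolute coords
G21
G90
G00 X57.48 Y78.01
M3 S169
G01 X70.56 Y78.01 F2456
G01 X70.56 Y68.92
G01 X57.48 Y68.92
G01 X57.48 Y78.01
G00 X106.56 Y41.37
M3 S169
G01 X94.65 Y35.38 F2456
G01 X82.00 Y39.55
G01 X76.01 Y51.46
G01 X80.18 Y64.11
G01 X92.09 Y70.10
G01 X104.74 Y65.93
G01 X110.73 Y54.02
G01 X106.56 Y41.37
G00 X91.19 Y52.64
M3 S169
G01 X5.51 Y75.89 F2456
G01 X56.57 Y100.54
G01 X100.98 Y27.34
M5
G00 X0.00 Y0.00

Since the viewBox matches the mm dimensions, user units are millimetres directly. The only transform is the Y-flip y_m = 132.35 − y_svg.

Shape 1 is a rectangle drawn with `<path>`. Its stroke #ff0000 means engrave at S169, F2456. After flipping Y the toolpath is (57.48,78.01) → (70.56,78.01) → (70.56,68.92) → (57.48,68.92) → (57.48,78.01), returning to the start.

Shape 2 is a regular polygon drawn with `<polygon>`. Its stroke #ff0000 means engrave at S169, F2456. After flipping Y the toolpath is (106.56,41.37) → (94.65,35.38) → (82.00,39.55) → (76.01,51.46) → (80.18,64.11) → (92.09,70.10) → (104.74,65.93) → (110.73,54.02) → (106.56,41.37), returning to the start.

Shape 3 is a open polyline drawn with `<path>`. Its stroke #ff0000 means engrave at S169, F2456. After flipping Y the toolpath is (91.19,52.64) → (5.51,75.89) → (56.57,100.54) → (100.98,27.34).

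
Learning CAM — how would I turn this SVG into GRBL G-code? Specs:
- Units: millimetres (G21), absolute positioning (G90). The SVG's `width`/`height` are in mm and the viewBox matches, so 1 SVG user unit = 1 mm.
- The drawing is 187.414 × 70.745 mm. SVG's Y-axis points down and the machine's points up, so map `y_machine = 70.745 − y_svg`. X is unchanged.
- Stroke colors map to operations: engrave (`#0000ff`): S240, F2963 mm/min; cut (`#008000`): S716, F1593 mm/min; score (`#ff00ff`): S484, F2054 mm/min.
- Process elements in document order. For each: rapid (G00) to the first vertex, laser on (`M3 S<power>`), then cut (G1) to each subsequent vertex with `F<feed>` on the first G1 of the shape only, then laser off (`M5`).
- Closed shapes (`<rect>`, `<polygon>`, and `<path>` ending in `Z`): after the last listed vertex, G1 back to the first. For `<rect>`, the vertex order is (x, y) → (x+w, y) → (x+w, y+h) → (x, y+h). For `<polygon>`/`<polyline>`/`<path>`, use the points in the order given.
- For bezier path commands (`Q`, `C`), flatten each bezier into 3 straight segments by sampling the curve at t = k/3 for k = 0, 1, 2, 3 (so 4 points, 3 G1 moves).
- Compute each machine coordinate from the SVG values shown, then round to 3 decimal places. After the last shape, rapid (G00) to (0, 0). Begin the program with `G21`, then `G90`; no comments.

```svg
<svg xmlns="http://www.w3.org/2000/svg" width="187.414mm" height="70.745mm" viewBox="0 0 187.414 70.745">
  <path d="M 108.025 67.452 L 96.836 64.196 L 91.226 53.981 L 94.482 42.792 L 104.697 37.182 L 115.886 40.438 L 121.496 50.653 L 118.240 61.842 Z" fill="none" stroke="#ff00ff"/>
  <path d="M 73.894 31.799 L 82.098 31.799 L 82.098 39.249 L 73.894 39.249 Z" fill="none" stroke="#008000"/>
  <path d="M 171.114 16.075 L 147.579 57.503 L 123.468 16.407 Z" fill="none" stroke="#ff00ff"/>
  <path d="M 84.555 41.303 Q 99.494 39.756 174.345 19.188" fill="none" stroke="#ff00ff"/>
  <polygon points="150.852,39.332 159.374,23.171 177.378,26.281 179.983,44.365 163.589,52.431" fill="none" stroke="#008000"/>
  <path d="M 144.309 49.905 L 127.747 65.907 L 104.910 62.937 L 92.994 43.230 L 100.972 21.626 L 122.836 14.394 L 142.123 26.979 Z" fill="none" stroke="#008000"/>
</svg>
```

G21
G90
G00 X108.025 Y3.293
M3 S484
G1 X96.836 Y6.549 F2054
G1 X91.226 Y16.764
G1 X94.482 Y27.953
G1 X104.697 Y33.563
G1 X115.886 Y30.307
G1 X121.496 Y20.092
G1 X118.240 Y8.903
G1 X108.025 Y3.293
M5
G00 X73.894 Y38.946
M3 S716
G1 X82.098 Y38.946 F1593
G1 X82.098 Y31.496
G1 X73.894 Y31.496
G1 X73.894 Y38.946
M5
G00 X171.114 Y54.670
M3 S484
G1 X147.579 Y13.242 F2054
G1 X123.468 Y54.338
G1 X171.114 Y54.670
M5
G00 X84.555 Y29.442
M3 S484
G1 X101.171 Y32.587 F2054
G1 X131.101 Y39.958
G1 X174.345 Y51.557
M5
G00 X150.852 Y31.413
M3 S716
G1 X159.374 Y47.574 F1593
G1 X177.378 Y44.464
G1 X179.983 Y26.380
G1 X163.589 Y18.314
G1 X150.852 Y31.413
M5
G00 X144.309 Y20.840
M3 S716
G1 X127.747 Y4.838 F1593
G1 X104.910 Y7.808
G1 X92.994 Y27.515
G1 X100.972 Y49.119
G1 X122.836 Y56.351
G1 X142.123 Y43.766
G1 X144.309 Y20.840
M5
G00 X0.000 Y0.000

Since the viewBox matches the mm dimensions, user units are millimetres directly. The only transform is the Y-flip y_m = 70.745 − y_svg.

Shape 1 is a regular polygon drawn with `<path>`. Its stroke #ff00ff means score at S484, F2054. After flipping Y the toolpath is (108.025,3.293) → (96.836,6.549) → (91.226,16.764) → (94.482,27.953) → (104.697,33.563) → (115.886,30.307) → (121.496,20.092) → (118.240,8.903) → (108.025,3.293), returning to the start.

Shape 2 is a rectangle drawn with `<path>`. Its stroke #008000 means cut at S716, F1593. After flipping Y the toolpath is (73.894,38.946) → (82.098,38.946) → (82.098,31.496) → (73.894,31.496) → (73.894,38.946), returning to the start.

Shape 3 is a regular polygon drawn with `<path>`. Its stroke #ff00ff means score at S484, F2054. After flipping Y the toolpath is (171.114,54.670) → (147.579,13.242) → (123.468,54.338) → (171.114,54.670), returning to the start.

Shape 4 is a quadratic bezier drawn with `<path>`. Its stroke #ff00ff means score at S484, F2054. After flipping Y the toolpath is (84.555,29.442) → (101.171,32.587) → (131.101,39.958) → (174.345,51.557).

Shape 5 is a regular polygon drawn with `<polygon>`. Its stroke #008000 means cut at S716, F1593. After flipping Y the toolpath is (150.852,31.413) → (159.374,47.574) → (177.378,44.464) → (179.983,26.380) → (163.589,18.314) → (150.852,31.413), returning to the start.

Shape 6 is a regular polygon drawn with `<path>`. Its stroke #008000 means cut at S716, F1593. After flipping Y the toolpath is (144.309,20.840) → (127.747,4.838) → (104.910,7.808) → (92.994,27.515) → (100.972,49.119) → (122.836,56.351) → (142.123,43.766) → (144.309,20.840), returning to the start.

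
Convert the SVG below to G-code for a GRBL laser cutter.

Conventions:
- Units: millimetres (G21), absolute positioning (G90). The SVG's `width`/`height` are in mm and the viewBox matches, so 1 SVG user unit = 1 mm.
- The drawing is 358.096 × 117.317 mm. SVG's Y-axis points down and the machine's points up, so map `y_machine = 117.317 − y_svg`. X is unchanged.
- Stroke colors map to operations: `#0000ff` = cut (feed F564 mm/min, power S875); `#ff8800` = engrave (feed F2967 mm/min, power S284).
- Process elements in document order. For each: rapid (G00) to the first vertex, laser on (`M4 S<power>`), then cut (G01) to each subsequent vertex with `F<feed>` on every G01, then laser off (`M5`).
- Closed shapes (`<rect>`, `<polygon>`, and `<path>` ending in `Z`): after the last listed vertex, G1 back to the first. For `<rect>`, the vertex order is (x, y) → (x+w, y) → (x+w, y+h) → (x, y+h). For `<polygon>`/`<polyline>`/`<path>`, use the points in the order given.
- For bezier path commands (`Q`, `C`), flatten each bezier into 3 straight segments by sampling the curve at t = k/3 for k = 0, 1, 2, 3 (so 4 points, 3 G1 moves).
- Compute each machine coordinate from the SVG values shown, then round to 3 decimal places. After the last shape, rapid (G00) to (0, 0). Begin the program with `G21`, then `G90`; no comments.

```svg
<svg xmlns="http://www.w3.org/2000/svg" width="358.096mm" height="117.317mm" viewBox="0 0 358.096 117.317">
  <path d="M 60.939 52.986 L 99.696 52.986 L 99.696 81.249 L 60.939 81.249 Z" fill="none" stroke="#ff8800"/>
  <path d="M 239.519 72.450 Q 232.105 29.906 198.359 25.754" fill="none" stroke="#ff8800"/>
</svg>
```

1 u = 1 mm; y_m = 117.317 − y.

[1] `<path>` rectangle, #ff8800→engrave S284 F2967: (60.939,64.331) → (99.696,64.331) → (99.696,36.068) → (60.939,36.068) → (60.939,64.331) (closed)

[2] `<path>` quadratic bezier, #ff8800→engrave S284 F2967: (239.519,44.867) → (231.651,68.964) → (217.931,84.529) → (198.359,91.563)

G21
G90
G00 X60.939 Y64.331
M4 S284
G01 X99.696 Y64.331 F2967
G01 X99.696 Y36.068 F2967
G01 X60.939 Y36.068 F2967
G01 X60.939 Y64.331 F2967
M5
G00 X239.519 Y44.867
M4 S284
G01 X231.651 Y68.964 F2967
G01 X217.931 Y84.529 F2967
G01 X198.359 Y91.563 F2967
M5
G00 X0.000 Y0.000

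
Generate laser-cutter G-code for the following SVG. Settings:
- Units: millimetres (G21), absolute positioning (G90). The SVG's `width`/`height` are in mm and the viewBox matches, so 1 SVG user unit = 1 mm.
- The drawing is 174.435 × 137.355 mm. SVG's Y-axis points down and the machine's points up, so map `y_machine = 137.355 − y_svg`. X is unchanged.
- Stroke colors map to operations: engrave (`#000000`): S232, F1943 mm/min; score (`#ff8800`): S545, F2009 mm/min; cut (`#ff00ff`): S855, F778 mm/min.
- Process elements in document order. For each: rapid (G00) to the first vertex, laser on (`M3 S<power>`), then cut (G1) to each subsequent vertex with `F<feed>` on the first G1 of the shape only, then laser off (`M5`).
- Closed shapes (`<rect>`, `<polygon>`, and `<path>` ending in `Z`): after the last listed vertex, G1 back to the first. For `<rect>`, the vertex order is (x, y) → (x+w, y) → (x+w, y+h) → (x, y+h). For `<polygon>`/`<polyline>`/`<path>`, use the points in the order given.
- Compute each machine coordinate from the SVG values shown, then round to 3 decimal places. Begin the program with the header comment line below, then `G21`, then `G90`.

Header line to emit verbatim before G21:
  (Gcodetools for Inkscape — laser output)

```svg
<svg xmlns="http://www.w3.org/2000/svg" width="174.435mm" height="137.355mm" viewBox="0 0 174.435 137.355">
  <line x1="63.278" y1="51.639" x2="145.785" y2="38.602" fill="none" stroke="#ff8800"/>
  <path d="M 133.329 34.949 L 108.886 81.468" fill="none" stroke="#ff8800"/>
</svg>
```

(Gcodetools for Inkscape — laser output)
G21
G90
G00 X63.278 Y85.716
M3 S545
G1 X145.785 Y98.753 F2009
M5
G00 X133.329 Y102.406
M3 S545
G1 X108.886 Y55.887 F2009
M5

Since the viewBox matches the mm dimensions, user units are millimetres directly. The only transform is the Y-flip y_m = 137.355 − y_svg.

Shape 1 is a line segment drawn with `<line>`. Its stroke #ff8800 means score at S545, F2009. After flipping Y the toolpath is (63.278,85.716) → (145.785,98.753).

Shape 2 is a line segment drawn with `<path>`. Its stroke #ff8800 means score at S545, F2009. After flipping Y the toolpath is (133.329,102.406) → (108.886,55.887).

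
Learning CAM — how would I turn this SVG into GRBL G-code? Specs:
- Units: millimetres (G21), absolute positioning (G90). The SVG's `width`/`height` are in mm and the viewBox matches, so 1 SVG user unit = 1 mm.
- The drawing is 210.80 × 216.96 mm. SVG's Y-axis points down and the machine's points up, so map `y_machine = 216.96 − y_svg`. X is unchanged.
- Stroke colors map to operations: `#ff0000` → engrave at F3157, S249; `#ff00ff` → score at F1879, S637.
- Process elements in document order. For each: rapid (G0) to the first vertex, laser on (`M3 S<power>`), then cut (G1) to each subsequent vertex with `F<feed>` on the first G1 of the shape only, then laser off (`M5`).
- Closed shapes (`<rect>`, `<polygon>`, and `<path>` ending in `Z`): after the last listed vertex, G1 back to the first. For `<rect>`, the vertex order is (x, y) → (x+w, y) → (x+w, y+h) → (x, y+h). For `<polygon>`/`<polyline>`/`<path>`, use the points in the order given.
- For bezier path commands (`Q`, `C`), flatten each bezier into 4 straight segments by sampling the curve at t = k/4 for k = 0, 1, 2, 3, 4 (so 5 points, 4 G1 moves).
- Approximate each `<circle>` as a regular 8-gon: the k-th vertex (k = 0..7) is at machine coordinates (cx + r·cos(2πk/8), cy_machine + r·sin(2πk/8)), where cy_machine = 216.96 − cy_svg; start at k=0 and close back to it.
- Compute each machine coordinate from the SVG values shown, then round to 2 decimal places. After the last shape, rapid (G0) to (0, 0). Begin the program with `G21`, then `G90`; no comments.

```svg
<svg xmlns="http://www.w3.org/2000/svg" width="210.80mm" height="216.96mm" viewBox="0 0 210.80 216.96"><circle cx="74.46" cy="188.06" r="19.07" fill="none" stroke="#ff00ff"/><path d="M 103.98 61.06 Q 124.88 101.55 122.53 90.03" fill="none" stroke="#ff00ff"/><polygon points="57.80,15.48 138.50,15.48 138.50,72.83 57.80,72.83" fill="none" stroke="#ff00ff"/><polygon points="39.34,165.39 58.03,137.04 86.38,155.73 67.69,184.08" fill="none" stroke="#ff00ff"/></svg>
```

Since the viewBox matches the mm dimensions, user units are millimetres directly. The only transform is the Y-flip y_m = 216.96 − y_svg.

Shape 1 is a circle drawn with `<circle>`. Its stroke #ff00ff means score at S637, F1879. After flipping Y the toolpath is (93.53,28.90) → (87.94,42.38) → (74.46,47.97) → (60.98,42.38) → (55.39,28.90) → (60.98,15.42) → (74.46,9.83) → (87.94,15.42) → (93.53,28.90), returning to the start.

Shape 2 is a quadratic bezier drawn with `<path>`. Its stroke #ff00ff means score at S637, F1879. After flipping Y the toolpath is (103.98,155.90) → (112.98,138.91) → (119.07,128.41) → (122.25,124.42) → (122.53,126.93).

Shape 3 is a rectangle drawn with `<polygon>`. Its stroke #ff00ff means score at S637, F1879. After flipping Y the toolpath is (57.80,201.48) → (138.50,201.48) → (138.50,144.13) → (57.80,144.13) → (57.80,201.48), returning to the start.

Shape 4 is a regular polygon drawn with `<polygon>`. Its stroke #ff00ff means score at S637, F1879. After flipping Y the toolpath is (39.34,51.57) → (58.03,79.92) → (86.38,61.23) → (67.69,32.88) → (39.34,51.57), returning to the start.

G21
G90
G0 X93.53 Y28.90
M3 S637
G1 X87.94 Y42.38 F1879
G1 X74.46 Y47.97
G1 X60.98 Y42.38
G1 X55.39 Y28.90
G1 X60.98 Y15.42
G1 X74.46 Y9.83
G1 X87.94 Y15.42
G1 X93.53 Y28.90
M5
G0 X103.98 Y155.90
M3 S637
G1 X112.98 Y138.91 F1879
G1 X119.07 Y128.41
G1 X122.25 Y124.42
G1 X122.53 Y126.93
M5
G0 X57.80 Y201.48
M3 S637
G1 X138.50 Y201.48 F1879
G1 X138.50 Y144.13
G1 X57.80 Y144.13
G1 X57.80 Y201.48
M5
G0 X39.34 Y51.57
M3 S637
G1 X58.03 Y79.92 F1879
G1 X86.38 Y61.23
G1 X67.69 Y32.88
G1 X39.34 Y51.57
M5
G0 X0.00 Y0.00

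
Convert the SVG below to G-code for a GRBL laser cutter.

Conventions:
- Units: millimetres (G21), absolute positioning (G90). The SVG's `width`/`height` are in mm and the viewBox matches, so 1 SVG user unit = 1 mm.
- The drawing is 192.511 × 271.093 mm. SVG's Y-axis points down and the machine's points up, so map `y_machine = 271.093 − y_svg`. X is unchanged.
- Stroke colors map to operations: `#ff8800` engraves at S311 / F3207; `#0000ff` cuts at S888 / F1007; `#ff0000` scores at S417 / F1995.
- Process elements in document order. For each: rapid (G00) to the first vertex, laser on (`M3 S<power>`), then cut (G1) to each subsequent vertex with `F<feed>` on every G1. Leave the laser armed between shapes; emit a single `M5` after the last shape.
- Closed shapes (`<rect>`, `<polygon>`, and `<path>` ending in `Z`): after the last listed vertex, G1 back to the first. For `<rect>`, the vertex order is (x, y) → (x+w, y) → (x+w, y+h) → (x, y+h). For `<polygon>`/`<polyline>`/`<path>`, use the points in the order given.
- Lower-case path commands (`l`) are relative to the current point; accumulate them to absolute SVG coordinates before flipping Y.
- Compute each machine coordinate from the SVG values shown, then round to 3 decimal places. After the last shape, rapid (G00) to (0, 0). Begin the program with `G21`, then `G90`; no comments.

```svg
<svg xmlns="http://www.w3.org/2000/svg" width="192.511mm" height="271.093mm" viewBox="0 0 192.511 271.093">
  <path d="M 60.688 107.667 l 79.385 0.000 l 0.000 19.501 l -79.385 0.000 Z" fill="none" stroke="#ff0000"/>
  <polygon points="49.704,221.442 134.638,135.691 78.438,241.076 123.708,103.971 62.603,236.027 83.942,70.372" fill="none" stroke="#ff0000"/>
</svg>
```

Since the viewBox matches the mm dimensions, user units are millimetres directly. The only transform is the Y-flip y_m = 271.093 − y_svg.

Shape 1 is a rectangle drawn with `<path>`. Its stroke #ff0000 means score at S417, F1995. After flipping Y the toolpath is (60.688,163.426) → (140.073,163.426) → (140.073,143.925) → (60.688,143.925) → (60.688,163.426), returning to the start.

Shape 2 is a closed polygon drawn with `<polygon>`. Its stroke #ff0000 means score at S417, F1995. After flipping Y the toolpath is (49.704,49.651) → (134.638,135.402) → (78.438,30.017) → (123.708,167.122) → (62.603,35.066) → (83.942,200.721) → (49.704,49.651), returning to the start.

G21
G90
G00 X60.688 Y163.426
M3 S417
G1 X140.073 Y163.426 F1995
G1 X140.073 Y143.925 F1995
G1 X60.688 Y143.925 F1995
G1 X60.688 Y163.426 F1995
G00 X49.704 Y49.651
M3 S417
G1 X134.638 Y135.402 F1995
G1 X78.438 Y30.017 F1995
G1 X123.708 Y167.122 F1995
G1 X62.603 Y35.066 F1995
G1 X83.942 Y200.721 F1995
G1 X49.704 Y49.651 F1995
M5
G00 X0.000 Y0.000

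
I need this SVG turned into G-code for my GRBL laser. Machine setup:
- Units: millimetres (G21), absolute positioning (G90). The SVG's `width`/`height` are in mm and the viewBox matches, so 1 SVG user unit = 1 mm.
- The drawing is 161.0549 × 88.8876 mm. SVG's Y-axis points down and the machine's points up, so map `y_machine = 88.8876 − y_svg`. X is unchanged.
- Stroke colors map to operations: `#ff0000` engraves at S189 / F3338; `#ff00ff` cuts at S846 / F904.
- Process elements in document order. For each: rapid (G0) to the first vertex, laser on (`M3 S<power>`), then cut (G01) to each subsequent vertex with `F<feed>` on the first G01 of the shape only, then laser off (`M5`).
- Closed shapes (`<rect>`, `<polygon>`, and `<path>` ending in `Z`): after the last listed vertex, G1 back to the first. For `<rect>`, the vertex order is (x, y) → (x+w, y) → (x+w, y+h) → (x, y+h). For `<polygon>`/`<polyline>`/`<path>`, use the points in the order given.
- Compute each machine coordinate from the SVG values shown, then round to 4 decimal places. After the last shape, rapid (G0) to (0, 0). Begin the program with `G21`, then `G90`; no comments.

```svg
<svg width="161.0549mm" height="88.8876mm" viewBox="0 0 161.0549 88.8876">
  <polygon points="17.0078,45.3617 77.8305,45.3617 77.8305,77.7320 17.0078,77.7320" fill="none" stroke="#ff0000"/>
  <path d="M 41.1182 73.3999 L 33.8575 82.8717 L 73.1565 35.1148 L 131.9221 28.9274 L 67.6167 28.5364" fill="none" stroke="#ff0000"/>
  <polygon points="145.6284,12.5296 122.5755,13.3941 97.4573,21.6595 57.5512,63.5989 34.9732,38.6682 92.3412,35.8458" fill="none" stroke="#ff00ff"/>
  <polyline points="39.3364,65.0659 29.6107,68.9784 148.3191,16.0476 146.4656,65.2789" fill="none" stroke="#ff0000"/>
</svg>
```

G21
G90
G0 X17.0078 Y43.5259
M3 S189
G01 X77.8305 Y43.5259 F3338
G01 X77.8305 Y11.1556
G01 X17.0078 Y11.1556
G01 X17.0078 Y43.5259
M5
G0 X41.1182 Y15.4877
M3 S189
G01 X33.8575 Y6.0159 F3338
G01 X73.1565 Y53.7728
G01 X131.9221 Y59.9602
G01 X67.6167 Y60.3512
M5
G0 X145.6284 Y76.3580
M3 S846
G01 X122.5755 Y75.4935 F904
G01 X97.4573 Y67.2281
G01 X57.5512 Y25.2887
G01 X34.9732 Y50.2194
G01 X92.3412 Y53.0418
G01 X145.6284 Y76.3580
M5
G0 X39.3364 Y23.8217
M3 S189
G01 X29.6107 Y19.9092 F3338
G01 X148.3191 Y72.8400
G01 X146.4656 Y23.6087
M5
G0 X0.0000 Y0.0000

1 u = 1 mm; y_m = 88.8876 − y.

[1] `<polygon>` rectangle, #ff0000→engrave S189 F3338: (17.0078,43.5259) → (77.8305,43.5259) → (77.8305,11.1556) → (17.0078,11.1556) → (17.0078,43.5259) (closed)

[2] `<path>` open polyline, #ff0000→engrave S189 F3338: (41.1182,15.4877) → (33.8575,6.0159) → (73.1565,53.7728) → (131.9221,59.9602) → (67.6167,60.3512)

[3] `<polygon>` closed polygon, #ff00ff→cut S846 F904: (145.6284,76.3580) → (122.5755,75.4935) → (97.4573,67.2281) → (57.5512,25.2887) → (34.9732,50.2194) → (92.3412,53.0418) → (145.6284,76.3580) (closed)

[4] `<polyline>` open polyline, #ff0000→engrave S189 F3338: (39.3364,23.8217) → (29.6107,19.9092) → (148.3191,72.8400) → (146.4656,23.6087)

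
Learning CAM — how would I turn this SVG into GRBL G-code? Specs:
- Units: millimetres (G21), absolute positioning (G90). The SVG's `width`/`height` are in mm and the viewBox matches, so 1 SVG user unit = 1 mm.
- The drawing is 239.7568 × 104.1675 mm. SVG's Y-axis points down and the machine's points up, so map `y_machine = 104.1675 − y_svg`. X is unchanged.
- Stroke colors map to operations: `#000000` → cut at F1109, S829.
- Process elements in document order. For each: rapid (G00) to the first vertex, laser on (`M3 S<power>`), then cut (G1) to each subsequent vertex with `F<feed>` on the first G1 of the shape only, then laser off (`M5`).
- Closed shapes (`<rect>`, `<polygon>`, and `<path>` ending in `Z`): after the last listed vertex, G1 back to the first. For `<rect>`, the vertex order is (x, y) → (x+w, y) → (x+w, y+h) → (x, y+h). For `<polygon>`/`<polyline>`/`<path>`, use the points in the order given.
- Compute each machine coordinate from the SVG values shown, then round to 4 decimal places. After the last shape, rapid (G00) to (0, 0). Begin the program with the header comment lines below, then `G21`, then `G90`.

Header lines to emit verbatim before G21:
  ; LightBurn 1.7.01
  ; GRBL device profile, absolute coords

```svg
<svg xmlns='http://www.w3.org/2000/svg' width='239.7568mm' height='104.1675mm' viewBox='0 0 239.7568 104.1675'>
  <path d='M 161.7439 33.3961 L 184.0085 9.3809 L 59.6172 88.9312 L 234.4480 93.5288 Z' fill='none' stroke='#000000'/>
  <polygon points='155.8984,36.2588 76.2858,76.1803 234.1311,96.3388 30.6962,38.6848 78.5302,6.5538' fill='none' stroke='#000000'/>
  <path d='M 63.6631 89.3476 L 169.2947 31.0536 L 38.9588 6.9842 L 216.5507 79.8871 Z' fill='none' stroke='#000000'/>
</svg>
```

Since the viewBox matches the mm dimensions, user units are millimetres directly. The only transform is the Y-flip y_m = 104.1675 − y_svg.

Shape 1 is a closed polygon drawn with `<path>`. Its stroke #000000 means cut at S829, F1109. After flipping Y the toolpath is (161.7439,70.7714) → (184.0085,94.7866) → (59.6172,15.2363) → (234.4480,10.6387) → (161.7439,70.7714), returning to the start.

Shape 2 is a closed polygon drawn with `<polygon>`. Its stroke #000000 means cut at S829, F1109. After flipping Y the toolpath is (155.8984,67.9087) → (76.2858,27.9872) → (234.1311,7.8287) → (30.6962,65.4827) → (78.5302,97.6137) → (155.8984,67.9087), returning to the start.

Shape 3 is a closed polygon drawn with `<path>`. Its stroke #000000 means cut at S829, F1109. After flipping Y the toolpath is (63.6631,14.8199) → (169.2947,73.1139) → (38.9588,97.1833) → (216.5507,24.2804) → (63.6631,14.8199), returning to the start.

; LightBurn 1.7.01
; GRBL device profile, absolute coords
G21
G90
G00 X161.7439 Y70.7714
M3 S829
G1 X184.0085 Y94.7866 F1109
G1 X59.6172 Y15.2363
G1 X234.4480 Y10.6387
G1 X161.7439 Y70.7714
M5
G00 X155.8984 Y67.9087
M3 S829
G1 X76.2858 Y27.9872 F1109
G1 X234.1311 Y7.8287
G1 X30.6962 Y65.4827
G1 X78.5302 Y97.6137
G1 X155.8984 Y67.9087
M5
G00 X63.6631 Y14.8199
M3 S829
G1 X169.2947 Y73.1139 F1109
G1 X38.9588 Y97.1833
G1 X216.5507 Y24.2804
G1 X63.6631 Y14.8199
M5
G00 X0.0000 Y0.0000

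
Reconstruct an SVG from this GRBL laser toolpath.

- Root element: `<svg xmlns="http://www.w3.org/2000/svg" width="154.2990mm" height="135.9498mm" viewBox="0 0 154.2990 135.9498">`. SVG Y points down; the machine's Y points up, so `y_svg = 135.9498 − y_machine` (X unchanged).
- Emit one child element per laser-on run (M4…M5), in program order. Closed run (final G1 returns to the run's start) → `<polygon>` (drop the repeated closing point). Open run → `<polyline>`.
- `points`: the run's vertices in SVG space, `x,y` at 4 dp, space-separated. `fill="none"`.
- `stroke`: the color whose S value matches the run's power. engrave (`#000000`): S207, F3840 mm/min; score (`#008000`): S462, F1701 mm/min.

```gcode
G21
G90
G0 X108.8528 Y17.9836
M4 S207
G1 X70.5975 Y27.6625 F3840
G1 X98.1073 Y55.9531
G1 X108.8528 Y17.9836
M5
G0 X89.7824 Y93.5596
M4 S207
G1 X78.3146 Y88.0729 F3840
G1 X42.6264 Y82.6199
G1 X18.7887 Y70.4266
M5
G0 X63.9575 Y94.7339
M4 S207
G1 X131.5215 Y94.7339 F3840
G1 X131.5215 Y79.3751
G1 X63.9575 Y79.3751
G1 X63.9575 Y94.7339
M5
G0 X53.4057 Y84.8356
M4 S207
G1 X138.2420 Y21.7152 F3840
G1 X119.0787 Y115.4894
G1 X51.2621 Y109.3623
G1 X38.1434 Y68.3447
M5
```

y_svg = 135.9498 − y_m. Every run uses S207, so all elements get stroke `#000000` (engrave).

[1] closed run; points: 108.8528,117.9662 70.5975,108.2873 98.1073,79.9967

[2] open run; points: 89.7824,42.3902 78.3146,47.8769 42.6264,53.3299 18.7887,65.5232

[3] closed run; points: 63.9575,41.2159 131.5215,41.2159 131.5215,56.5747 63.9575,56.5747

[4] open run; points: 53.4057,51.1142 138.2420,114.2346 119.0787,20.4604 51.2621,26.5875 38.1434,67.6051

<svg xmlns="http://www.w3.org/2000/svg" width="154.2990mm" height="135.9498mm" viewBox="0 0 154.2990 135.9498">
  <polygon points="108.8528,117.9662 70.5975,108.2873 98.1073,79.9967" fill="none" stroke="#000000"/>
  <polyline points="89.7824,42.3902 78.3146,47.8769 42.6264,53.3299 18.7887,65.5232" fill="none" stroke="#000000"/>
  <polygon points="63.9575,41.2159 131.5215,41.2159 131.5215,56.5747 63.9575,56.5747" fill="none" stroke="#000000"/>
  <polyline points="53.4057,51.1142 138.2420,114.2346 119.0787,20.4604 51.2621,26.5875 38.1434,67.6051" fill="none" stroke="#000000"/>
</svg>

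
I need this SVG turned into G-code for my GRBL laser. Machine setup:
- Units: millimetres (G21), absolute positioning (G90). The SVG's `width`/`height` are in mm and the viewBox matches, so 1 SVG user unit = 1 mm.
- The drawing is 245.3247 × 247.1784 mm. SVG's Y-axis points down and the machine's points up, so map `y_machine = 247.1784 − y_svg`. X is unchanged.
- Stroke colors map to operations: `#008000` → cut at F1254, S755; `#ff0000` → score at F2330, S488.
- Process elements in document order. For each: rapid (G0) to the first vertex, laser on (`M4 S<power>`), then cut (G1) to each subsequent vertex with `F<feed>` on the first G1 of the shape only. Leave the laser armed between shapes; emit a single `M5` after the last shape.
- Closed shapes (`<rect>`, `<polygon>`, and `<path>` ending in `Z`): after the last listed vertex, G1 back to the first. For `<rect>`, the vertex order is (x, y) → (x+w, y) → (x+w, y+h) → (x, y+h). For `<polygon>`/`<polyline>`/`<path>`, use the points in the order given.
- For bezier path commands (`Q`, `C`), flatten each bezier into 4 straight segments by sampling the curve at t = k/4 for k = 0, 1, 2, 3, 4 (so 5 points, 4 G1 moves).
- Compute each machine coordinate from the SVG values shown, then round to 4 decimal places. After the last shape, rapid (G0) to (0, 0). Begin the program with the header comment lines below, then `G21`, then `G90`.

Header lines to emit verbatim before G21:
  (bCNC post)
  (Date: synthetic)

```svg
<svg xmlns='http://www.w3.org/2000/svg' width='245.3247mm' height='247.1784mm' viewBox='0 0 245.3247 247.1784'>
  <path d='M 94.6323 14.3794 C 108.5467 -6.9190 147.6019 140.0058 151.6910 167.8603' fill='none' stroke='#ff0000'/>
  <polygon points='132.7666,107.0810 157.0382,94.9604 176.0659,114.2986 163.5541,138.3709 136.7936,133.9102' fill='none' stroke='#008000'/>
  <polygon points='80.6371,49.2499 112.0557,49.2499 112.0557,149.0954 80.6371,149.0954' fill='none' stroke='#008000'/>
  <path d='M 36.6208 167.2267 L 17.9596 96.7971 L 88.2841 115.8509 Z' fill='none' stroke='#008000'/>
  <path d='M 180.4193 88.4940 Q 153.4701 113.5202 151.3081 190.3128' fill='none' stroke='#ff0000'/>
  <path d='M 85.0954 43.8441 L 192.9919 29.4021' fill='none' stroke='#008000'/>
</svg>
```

(bCNC post)
(Date: synthetic)
G21
G90
G0 X94.6323 Y232.7990
M4 S488
G1 X108.8428 Y221.7199 F2330
G1 X126.8461 Y174.4909
G1 X143.0072 Y118.0457
G1 X151.6910 Y79.3181
G0 X132.7666 Y140.0974
M4 S755
G1 X157.0382 Y152.2180 F1254
G1 X176.0659 Y132.8798
G1 X163.5541 Y108.8075
G1 X136.7936 Y113.2682
G1 X132.7666 Y140.0974
G0 X80.6371 Y197.9285
M4 S755
G1 X112.0557 Y197.9285 F1254
G1 X112.0557 Y98.0830
G1 X80.6371 Y98.0830
G1 X80.6371 Y197.9285
G0 X36.6208 Y79.9517
M4 S755
G1 X17.9596 Y150.3813 F1254
G1 X88.2841 Y131.3275
G1 X36.6208 Y79.9517
G0 X180.4193 Y158.6844
M4 S488
G1 X168.4939 Y142.9359 F2330
G1 X159.6669 Y120.7166
G1 X153.9383 Y92.0265
G1 X151.3081 Y56.8656
G0 X85.0954 Y203.3343
M4 S755
G1 X192.9919 Y217.7763 F1254
M5
G0 X0.0000 Y0.0000

Since the viewBox matches the mm dimensions, user units are millimetres directly. The only transform is the Y-flip y_m = 247.1784 − y_svg.

Shape 1 is a cubic bezier drawn with `<path>`. Its stroke #ff0000 means score at S488, F2330. After flipping Y the toolpath is (94.6323,232.7990) → (108.8428,221.7199) → (126.8461,174.4909) → (143.0072,118.0457) → (151.6910,79.3181).

Shape 2 is a regular polygon drawn with `<polygon>`. Its stroke #008000 means cut at S755, F1254. After flipping Y the toolpath is (132.7666,140.0974) → (157.0382,152.2180) → (176.0659,132.8798) → (163.5541,108.8075) → (136.7936,113.2682) → (132.7666,140.0974), returning to the start.

Shape 3 is a rectangle drawn with `<polygon>`. Its stroke #008000 means cut at S755, F1254. After flipping Y the toolpath is (80.6371,197.9285) → (112.0557,197.9285) → (112.0557,98.0830) → (80.6371,98.0830) → (80.6371,197.9285), returning to the start.

Shape 4 is a regular polygon drawn with `<path>`. Its stroke #008000 means cut at S755, F1254. After flipping Y the toolpath is (36.6208,79.9517) → (17.9596,150.3813) → (88.2841,131.3275) → (36.6208,79.9517), returning to the start.

Shape 5 is a quadratic bezier drawn with `<path>`. Its stroke #ff0000 means score at S488, F2330. After flipping Y the toolpath is (180.4193,158.6844) → (168.4939,142.9359) → (159.6669,120.7166) → (153.9383,92.0265) → (151.3081,56.8656).

Shape 6 is a line segment drawn with `<path>`. Its stroke #008000 means cut at S755, F1254. After flipping Y the toolpath is (85.0954,203.3343) → (192.9919,217.7763).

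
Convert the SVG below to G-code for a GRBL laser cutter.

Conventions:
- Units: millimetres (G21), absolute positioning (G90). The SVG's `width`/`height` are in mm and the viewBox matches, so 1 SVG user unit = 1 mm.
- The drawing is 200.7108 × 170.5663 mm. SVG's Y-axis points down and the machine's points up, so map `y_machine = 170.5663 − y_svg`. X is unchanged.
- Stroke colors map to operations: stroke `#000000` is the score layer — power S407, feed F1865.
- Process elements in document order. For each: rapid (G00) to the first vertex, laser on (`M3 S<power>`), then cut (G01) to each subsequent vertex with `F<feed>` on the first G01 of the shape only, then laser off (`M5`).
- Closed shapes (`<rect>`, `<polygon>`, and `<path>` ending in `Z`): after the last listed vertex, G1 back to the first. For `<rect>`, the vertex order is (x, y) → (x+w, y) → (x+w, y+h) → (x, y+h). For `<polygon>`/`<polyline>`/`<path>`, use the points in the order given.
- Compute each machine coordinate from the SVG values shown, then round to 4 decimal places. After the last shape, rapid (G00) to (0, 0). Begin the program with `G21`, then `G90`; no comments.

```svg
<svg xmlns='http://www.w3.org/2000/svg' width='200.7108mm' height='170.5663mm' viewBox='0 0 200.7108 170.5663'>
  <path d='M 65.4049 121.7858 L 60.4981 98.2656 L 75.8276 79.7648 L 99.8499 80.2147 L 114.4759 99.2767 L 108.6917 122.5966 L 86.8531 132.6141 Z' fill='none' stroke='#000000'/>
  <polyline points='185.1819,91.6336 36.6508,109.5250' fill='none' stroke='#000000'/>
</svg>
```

viewBox `0 0 200.7108 170.5663` with mm width/height → 1 unit = 1 mm. Flip: y_m = 170.5663 − y_svg.

**Shape 1** — `<path>` regular polygon, stroke `#000000` → score (S407, F1865). Machine vertices: (65.4049,48.7805) → (60.4981,72.3007) → (75.8276,90.8015) → (99.8499,90.3516) → (114.4759,71.2896) → (108.6917,47.9697) → (86.8531,37.9522) → (65.4049,48.7805). Closed: final G1 returns to the first vertex.

**Shape 2** — `<polyline>` line segment, stroke `#000000` → score (S407, F1865). Machine vertices: (185.1819,78.9327) → (36.6508,61.0413). Open path.

G21
G90
G00 X65.4049 Y48.7805
M3 S407
G01 X60.4981 Y72.3007 F1865
G01 X75.8276 Y90.8015
G01 X99.8499 Y90.3516
G01 X114.4759 Y71.2896
G01 X108.6917 Y47.9697
G01 X86.8531 Y37.9522
G01 X65.4049 Y48.7805
M5
G00 X185.1819 Y78.9327
M3 S407
G01 X36.6508 Y61.0413 F1865
M5
G00 X0.0000 Y0.0000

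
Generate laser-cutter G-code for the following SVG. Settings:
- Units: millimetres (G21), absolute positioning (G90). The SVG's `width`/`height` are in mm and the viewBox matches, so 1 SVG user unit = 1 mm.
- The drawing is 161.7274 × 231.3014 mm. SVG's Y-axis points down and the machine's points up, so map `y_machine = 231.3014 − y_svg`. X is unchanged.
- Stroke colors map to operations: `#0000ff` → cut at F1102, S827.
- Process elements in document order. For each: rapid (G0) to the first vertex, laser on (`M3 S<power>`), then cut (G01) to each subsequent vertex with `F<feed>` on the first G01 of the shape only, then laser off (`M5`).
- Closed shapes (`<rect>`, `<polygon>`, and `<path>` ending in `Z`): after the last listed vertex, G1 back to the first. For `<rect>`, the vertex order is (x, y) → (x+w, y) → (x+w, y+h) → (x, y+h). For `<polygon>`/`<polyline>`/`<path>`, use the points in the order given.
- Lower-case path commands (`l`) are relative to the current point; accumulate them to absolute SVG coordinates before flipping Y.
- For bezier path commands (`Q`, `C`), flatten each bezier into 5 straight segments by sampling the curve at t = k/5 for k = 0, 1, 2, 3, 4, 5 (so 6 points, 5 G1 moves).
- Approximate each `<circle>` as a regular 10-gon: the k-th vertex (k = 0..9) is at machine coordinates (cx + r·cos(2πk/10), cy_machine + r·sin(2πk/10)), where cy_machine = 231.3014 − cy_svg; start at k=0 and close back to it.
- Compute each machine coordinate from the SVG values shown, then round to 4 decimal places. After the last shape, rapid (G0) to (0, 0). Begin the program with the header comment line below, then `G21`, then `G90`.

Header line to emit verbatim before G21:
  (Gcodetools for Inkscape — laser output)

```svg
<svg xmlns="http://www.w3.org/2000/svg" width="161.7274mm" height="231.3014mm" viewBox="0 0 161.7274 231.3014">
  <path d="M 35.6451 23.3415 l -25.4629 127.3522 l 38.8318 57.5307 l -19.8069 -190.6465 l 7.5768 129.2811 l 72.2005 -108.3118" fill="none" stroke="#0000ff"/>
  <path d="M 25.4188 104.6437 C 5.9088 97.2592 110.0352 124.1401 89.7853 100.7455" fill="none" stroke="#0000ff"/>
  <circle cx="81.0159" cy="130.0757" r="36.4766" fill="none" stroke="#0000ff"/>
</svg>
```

(Gcodetools for Inkscape — laser output)
G21
G90
G0 X35.6451 Y207.9599
M3 S827
G01 X10.1822 Y80.6077 F1102
G01 X49.0140 Y23.0770
G01 X29.2071 Y213.7235
G01 X36.7839 Y84.4424
G01 X108.9844 Y192.7542
M5
G0 X25.4188 Y126.6577
M3 S827
G01 X26.5651 Y127.6529 F1102
G01 X45.4795 Y124.4823
G01 X70.2574 Y121.2040
G01 X88.9942 Y121.8759
G01 X89.7853 Y130.5559
M5
G0 X117.4925 Y101.2257
M3 S827
G01 X110.5261 Y122.6661 F1102
G01 X92.2878 Y135.9170
G01 X69.7440 Y135.9170
G01 X51.5057 Y122.6661
G01 X44.5393 Y101.2257
G01 X51.5057 Y79.7853
G01 X69.7440 Y66.5344
G01 X92.2878 Y66.5344
G01 X110.5261 Y79.7853
G01 X117.4925 Y101.2257
M5
G0 X0.0000 Y0.0000

Since the viewBox matches the mm dimensions, user units are millimetres directly. The only transform is the Y-flip y_m = 231.3014 − y_svg.

Shape 1 is a open polyline drawn with `<path>`. Its stroke #0000ff means cut at S827, F1102. After flipping Y the toolpath is (35.6451,207.9599) → (10.1822,80.6077) → (49.0140,23.0770) → (29.2071,213.7235) → (36.7839,84.4424) → (108.9844,192.7542).

Shape 2 is a cubic bezier drawn with `<path>`. Its stroke #0000ff means cut at S827, F1102. After flipping Y the toolpath is (25.4188,126.6577) → (26.5651,127.6529) → (45.4795,124.4823) → (70.2574,121.2040) → (88.9942,121.8759) → (89.7853,130.5559).

Shape 3 is a circle drawn with `<circle>`. Its stroke #0000ff means cut at S827, F1102. After flipping Y the toolpath is (117.4925,101.2257) → (110.5261,122.6661) → (92.2878,135.9170) → (69.7440,135.9170) → (51.5057,122.6661) → (44.5393,101.2257) → (51.5057,79.7853) → (69.7440,66.5344) → (92.2878,66.5344) → (110.5261,79.7853) → (117.4925,101.2257), returning to the start.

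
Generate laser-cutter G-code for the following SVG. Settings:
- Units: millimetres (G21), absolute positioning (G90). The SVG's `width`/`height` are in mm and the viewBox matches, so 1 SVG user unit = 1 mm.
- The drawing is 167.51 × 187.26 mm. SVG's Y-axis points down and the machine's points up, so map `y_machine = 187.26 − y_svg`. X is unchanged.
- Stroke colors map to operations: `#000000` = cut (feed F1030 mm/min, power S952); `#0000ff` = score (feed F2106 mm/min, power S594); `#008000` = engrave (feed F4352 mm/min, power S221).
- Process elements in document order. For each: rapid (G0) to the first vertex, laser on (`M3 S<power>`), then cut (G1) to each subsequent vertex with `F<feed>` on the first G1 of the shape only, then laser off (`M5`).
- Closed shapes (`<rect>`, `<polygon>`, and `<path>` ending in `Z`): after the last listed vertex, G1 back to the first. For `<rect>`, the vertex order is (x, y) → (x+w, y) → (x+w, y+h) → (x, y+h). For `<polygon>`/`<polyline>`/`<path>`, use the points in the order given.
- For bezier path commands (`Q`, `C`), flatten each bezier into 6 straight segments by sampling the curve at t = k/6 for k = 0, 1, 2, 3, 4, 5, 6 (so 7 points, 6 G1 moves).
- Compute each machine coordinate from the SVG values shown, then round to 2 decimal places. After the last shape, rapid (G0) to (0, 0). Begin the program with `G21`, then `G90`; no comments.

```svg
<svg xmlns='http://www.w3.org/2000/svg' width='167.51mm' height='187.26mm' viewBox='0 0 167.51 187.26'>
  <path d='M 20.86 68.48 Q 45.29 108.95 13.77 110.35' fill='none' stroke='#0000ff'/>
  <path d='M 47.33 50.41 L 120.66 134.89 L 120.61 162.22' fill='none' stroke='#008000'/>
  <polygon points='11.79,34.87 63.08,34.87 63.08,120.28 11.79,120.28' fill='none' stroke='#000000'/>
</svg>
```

1 u = 1 mm; y_m = 187.26 − y.

[1] `<path>` quadratic bezier, #0000ff→score S594 F2106: (20.86,118.78) → (27.45,106.38) → (30.93,96.14) → (31.30,88.08) → (28.57,82.18) → (22.72,78.46) → (13.77,76.91)

[2] `<path>` open polyline, #008000→engrave S221 F4352: (47.33,136.85) → (120.66,52.37) → (120.61,25.04)

[3] `<polygon>` rectangle, #000000→cut S952 F1030: (11.79,152.39) → (63.08,152.39) → (63.08,66.98) → (11.79,66.98) → (11.79,152.39) (closed)

G21
G90
G0 X20.86 Y118.78
M3 S594
G1 X27.45 Y106.38 F2106
G1 X30.93 Y96.14
G1 X31.30 Y88.08
G1 X28.57 Y82.18
G1 X22.72 Y78.46
G1 X13.77 Y76.91
M5
G0 X47.33 Y136.85
M3 S221
G1 X120.66 Y52.37 F4352
G1 X120.61 Y25.04
M5
G0 X11.79 Y152.39
M3 S952
G1 X63.08 Y152.39 F1030
G1 X63.08 Y66.98
G1 X11.79 Y66.98
G1 X11.79 Y152.39
M5
G0 X0.00 Y0.00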